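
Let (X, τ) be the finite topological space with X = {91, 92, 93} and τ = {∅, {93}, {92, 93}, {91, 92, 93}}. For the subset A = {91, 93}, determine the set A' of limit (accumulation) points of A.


A' = {91, 92}

For each x ∈ X, list the open sets U ∈ τ with x ∈ U, then check whether U ∩ (A ∖ {x}) ≠ ∅ for every such U.
  x = 91: opens ∋ x are {91, 92, 93}; each meets A ∖ {91}, so x IS a limit point.
  x = 92: opens ∋ x are {92, 93}, {91, 92, 93}; each meets A ∖ {92}, so x IS a limit point.
  x = 93: open {93} ∋ x has {93} ∩ (A ∖ {93}) = ∅, so x is NOT a limit point.
Collecting: A' = {91, 92}.


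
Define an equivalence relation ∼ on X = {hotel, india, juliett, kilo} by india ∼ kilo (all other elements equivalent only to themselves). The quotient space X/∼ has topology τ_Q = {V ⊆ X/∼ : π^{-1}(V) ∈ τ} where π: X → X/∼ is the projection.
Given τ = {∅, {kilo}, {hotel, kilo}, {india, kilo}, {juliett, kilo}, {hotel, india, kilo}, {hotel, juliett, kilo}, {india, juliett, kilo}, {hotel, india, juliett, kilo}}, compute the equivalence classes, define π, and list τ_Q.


X/∼ = {[hotel], [india=kilo], [juliett]}; |τ_Q| = 5.

Equivalence classes: [hotel], [india=kilo], [juliett].
Quotient map π: X → X/∼ sends hotel ↦ [hotel], india ↦ [india=kilo], juliett ↦ [juliett], kilo ↦ [india=kilo].
For each subset V ⊆ X/∼, compute π^{-1}(V) ⊆ X and check whether π^{-1}(V) ∈ τ. V is open in τ_Q iff π^{-1}(V) ∈ τ.
  V = {}: π^{-1}(V) = ∅ ∈ τ ✓.
  V = {[hotel]}: π^{-1}(V) = {hotel} ∉ τ ✗.
  V = {[india=kilo]}: π^{-1}(V) = {india, kilo} ∈ τ ✓.
  V = {[hotel], [india=kilo]}: π^{-1}(V) = {hotel, india, kilo} ∈ τ ✓.
  V = {[juliett]}: π^{-1}(V) = {juliett} ∉ τ ✗.
  V = {[hotel], [juliett]}: π^{-1}(V) = {hotel, juliett} ∉ τ ✗.
  V = {[india=kilo], [juliett]}: π^{-1}(V) = {india, juliett, kilo} ∈ τ ✓.
  V = {[hotel], [india=kilo], [juliett]}: π^{-1}(V) = {hotel, india, juliett, kilo} ∈ τ ✓.
Open sets in the quotient: τ_Q = {{}, {[india=kilo]}, {[hotel], [india=kilo]}, {[india=kilo], [juliett]}, {[hotel], [india=kilo], [juliett]}} (5 elements).


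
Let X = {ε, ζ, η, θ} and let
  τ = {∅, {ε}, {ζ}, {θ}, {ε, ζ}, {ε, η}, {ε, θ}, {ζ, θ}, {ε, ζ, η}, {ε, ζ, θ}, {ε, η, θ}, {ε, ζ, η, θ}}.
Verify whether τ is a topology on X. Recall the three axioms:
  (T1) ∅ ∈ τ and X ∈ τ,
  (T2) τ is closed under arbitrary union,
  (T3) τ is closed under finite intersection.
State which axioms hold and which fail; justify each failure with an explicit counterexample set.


τ IS a topology on X.

Axiom (T1): ∅ ∈ τ? Yes; X ∈ τ? Yes.
Axiom (T2/T3): check pairwise unions and intersections of members of τ.
All pairwise intersections and unions checked — each lies in τ. Therefore τ satisfies (T1), (T2), (T3): it IS a topology on X.


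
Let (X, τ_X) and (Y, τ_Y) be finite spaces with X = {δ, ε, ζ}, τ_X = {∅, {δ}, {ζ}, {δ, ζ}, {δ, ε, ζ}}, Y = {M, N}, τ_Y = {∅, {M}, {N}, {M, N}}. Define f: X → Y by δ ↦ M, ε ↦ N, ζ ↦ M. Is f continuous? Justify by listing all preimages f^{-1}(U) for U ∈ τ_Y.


f is NOT continuous.

Compute f^{-1}(U) for each U ∈ τ_Y:
  U = ∅: f^{-1}(U) = ∅ ∈ τ_X ✓.
  U = {M}: f^{-1}(U) = {δ, ζ} ∈ τ_X ✓.
  U = {N}: f^{-1}(U) = {ε} ∉ τ_X ✗.
  U = {M, N}: f^{-1}(U) = {δ, ε, ζ} ∈ τ_X ✓.
Found U = {N} with f^{-1}(U) = {ε} not in τ_X. Therefore f is NOT continuous.


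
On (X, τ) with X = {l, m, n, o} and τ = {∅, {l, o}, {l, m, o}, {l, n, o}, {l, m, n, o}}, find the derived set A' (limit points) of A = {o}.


A' = {l, m, n}

For each x ∈ X, list the open sets U ∈ τ with x ∈ U, then check whether U ∩ (A ∖ {x}) ≠ ∅ for every such U.
  x = l: opens ∋ x are {l, o}, {l, m, o}, {l, n, o}, {l, m, n, o}; each meets A ∖ {l}, so x IS a limit point.
  x = m: opens ∋ x are {l, m, o}, {l, m, n, o}; each meets A ∖ {m}, so x IS a limit point.
  x = n: opens ∋ x are {l, n, o}, {l, m, n, o}; each meets A ∖ {n}, so x IS a limit point.
  x = o: open {l, o} ∋ x has {l, o} ∩ (A ∖ {o}) = ∅, so x is NOT a limit point.
Collecting: A' = {l, m, n}.


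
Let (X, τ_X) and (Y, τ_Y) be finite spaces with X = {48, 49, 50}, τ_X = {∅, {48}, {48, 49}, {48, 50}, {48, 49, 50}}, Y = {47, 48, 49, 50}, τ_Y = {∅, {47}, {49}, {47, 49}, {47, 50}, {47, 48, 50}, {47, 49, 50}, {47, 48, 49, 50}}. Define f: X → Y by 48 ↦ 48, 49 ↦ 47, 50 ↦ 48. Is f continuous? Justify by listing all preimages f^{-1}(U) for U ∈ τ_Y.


f is NOT continuous.

Compute f^{-1}(U) for each U ∈ τ_Y:
  U = ∅: f^{-1}(U) = ∅ ∈ τ_X ✓.
  U = {47}: f^{-1}(U) = {49} ∉ τ_X ✗.
  U = {49}: f^{-1}(U) = ∅ ∈ τ_X ✓.
  U = {47, 49}: f^{-1}(U) = {49} ∉ τ_X ✗.
  U = {47, 50}: f^{-1}(U) = {49} ∉ τ_X ✗.
  U = {47, 48, 50}: f^{-1}(U) = {48, 49, 50} ∈ τ_X ✓.
  U = {47, 49, 50}: f^{-1}(U) = {49} ∉ τ_X ✗.
  U = {47, 48, 49, 50}: f^{-1}(U) = {48, 49, 50} ∈ τ_X ✓.
Found U = {47} with f^{-1}(U) = {49} not in τ_X. Therefore f is NOT continuous.


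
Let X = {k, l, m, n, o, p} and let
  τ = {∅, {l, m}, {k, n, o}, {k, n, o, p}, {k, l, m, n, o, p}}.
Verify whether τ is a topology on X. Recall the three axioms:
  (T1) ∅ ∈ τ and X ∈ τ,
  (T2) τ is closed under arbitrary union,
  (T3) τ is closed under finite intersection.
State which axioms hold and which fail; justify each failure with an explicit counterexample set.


τ is NOT a topology on X.

Axiom (T1): ∅ ∈ τ? Yes; X ∈ τ? Yes.
Axiom (T2/T3): check pairwise unions and intersections of members of τ.
Counterexample for (T2): {l, m} ∪ {k, n, o} = {k, l, m, n, o} ∉ τ. Therefore τ is NOT a topology.


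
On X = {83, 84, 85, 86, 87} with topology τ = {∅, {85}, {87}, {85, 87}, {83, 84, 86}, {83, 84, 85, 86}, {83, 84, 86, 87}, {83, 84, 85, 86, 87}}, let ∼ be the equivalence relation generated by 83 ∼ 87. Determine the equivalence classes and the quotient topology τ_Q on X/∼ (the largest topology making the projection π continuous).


X/∼ = {[83=87], [84], [85], [86]}; |τ_Q| = 4.

Equivalence classes: [83=87], [84], [85], [86].
Quotient map π: X → X/∼ sends 83 ↦ [83=87], 84 ↦ [84], 85 ↦ [85], 86 ↦ [86], 87 ↦ [83=87].
For each subset V ⊆ X/∼, compute π^{-1}(V) ⊆ X and check whether π^{-1}(V) ∈ τ. V is open in τ_Q iff π^{-1}(V) ∈ τ.
  V = {}: π^{-1}(V) = ∅ ∈ τ ✓.
  V = {[83=87]}: π^{-1}(V) = {83, 87} ∉ τ ✗.
  V = {[84]}: π^{-1}(V) = {84} ∉ τ ✗.
  V = {[83=87], [84]}: π^{-1}(V) = {83, 84, 87} ∉ τ ✗.
  V = {[85]}: π^{-1}(V) = {85} ∈ τ ✓.
  V = {[83=87], [85]}: π^{-1}(V) = {83, 85, 87} ∉ τ ✗.
  V = {[84], [85]}: π^{-1}(V) = {84, 85} ∉ τ ✗.
  V = {[83=87], [84], [85]}: π^{-1}(V) = {83, 84, 85, 87} ∉ τ ✗.
  V = {[86]}: π^{-1}(V) = {86} ∉ τ ✗.
  V = {[83=87], [86]}: π^{-1}(V) = {83, 86, 87} ∉ τ ✗.
  V = {[84], [86]}: π^{-1}(V) = {84, 86} ∉ τ ✗.
  V = {[83=87], [84], [86]}: π^{-1}(V) = {83, 84, 86, 87} ∈ τ ✓.
  V = {[85], [86]}: π^{-1}(V) = {85, 86} ∉ τ ✗.
  V = {[83=87], [85], [86]}: π^{-1}(V) = {83, 85, 86, 87} ∉ τ ✗.
  V = {[84], [85], [86]}: π^{-1}(V) = {84, 85, 86} ∉ τ ✗.
  V = {[83=87], [84], [85], [86]}: π^{-1}(V) = {83, 84, 85, 86, 87} ∈ τ ✓.
Open sets in the quotient: τ_Q = {{}, {[85]}, {[83=87], [84], [86]}, {[83=87], [84], [85], [86]}} (4 elements).


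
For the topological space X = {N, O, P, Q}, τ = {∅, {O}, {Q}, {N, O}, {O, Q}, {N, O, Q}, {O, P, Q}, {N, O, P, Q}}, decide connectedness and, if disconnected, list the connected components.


(X, τ) is connected.

Find clopen sets (U ∈ τ with X ∖ U ∈ τ):
  U = ∅, X ∖ U = {N, O, P, Q} — both open, so U is clopen.
  U = {N, O, P, Q}, X ∖ U = ∅ — both open, so U is clopen.
Only trivial clopens (∅ and X) exist, so (X, τ) is connected.
Compute connected components by grouping points that agree on all clopens:
  component: {N, O, P, Q}


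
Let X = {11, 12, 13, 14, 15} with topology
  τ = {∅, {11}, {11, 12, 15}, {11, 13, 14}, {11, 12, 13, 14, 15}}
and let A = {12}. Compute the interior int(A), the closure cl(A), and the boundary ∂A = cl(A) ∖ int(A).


int(A) = ∅, cl(A) = {12, 15}, ∂A = {12, 15}.

Closed sets in (X, τ) are complements of opens:
  closed(X, τ) = {∅, {12, 15}, {13, 14}, {12, 13, 14, 15}, {11, 12, 13, 14, 15}}.
int(A) = ⋃ {U ∈ τ : U ⊆ A}. Opens contained in A: ∅.
Taking the union of these: int(A) = ∅.
cl(A) = ⋂ {C closed : A ⊆ C}. Closed sets containing A: {12, 15}, {12, 13, 14, 15}, {11, 12, 13, 14, 15}.
Intersecting these: cl(A) = {12, 15}.
∂A = cl(A) ∖ int(A) = {12, 15} ∖ ∅ = {12, 15}.


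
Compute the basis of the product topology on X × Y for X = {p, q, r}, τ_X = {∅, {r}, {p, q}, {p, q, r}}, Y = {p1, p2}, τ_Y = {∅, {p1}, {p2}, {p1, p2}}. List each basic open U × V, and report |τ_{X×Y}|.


Basis B = {∅ × ∅, {r} × {p1}, {r} × {p2}, {p, q} × {p1}, {p, q} × {p2}, {r} × {p1, p2}, {p, q, r} × {p1}, {p, q, r} × {p2}, {p, q} × {p1, p2}, {p, q, r} × {p1, p2}}; |τ_{X×Y}| = 16.

Enumerate products U × V with U ∈ τ_X, V ∈ τ_Y (deduplicated):
  ∅ × ∅ = {} (∅)
  {r} × {p1} = {(r,p1)}
  {r} × {p2} = {(r,p2)}
  {p, q} × {p1} = {(p,p1), (q,p1)}
  {p, q} × {p2} = {(p,p2), (q,p2)}
  {r} × {p1, p2} = {(r,p1), (r,p2)}
  {p, q, r} × {p1} = {(p,p1), (q,p1), (r,p1)}
  {p, q, r} × {p2} = {(p,p2), (q,p2), (r,p2)}
  {p, q} × {p1, p2} = {(p,p1), (p,p2), (q,p1), (q,p2)}
  {p, q, r} × {p1, p2} = {(p,p1), (p,p2), (q,p1), (q,p2), (r,p1), (r,p2)}
These 10 distinct sets form the basis B.
Close under arbitrary unions to get τ_{X×Y}; counting gives |τ_{X×Y}| = 16.


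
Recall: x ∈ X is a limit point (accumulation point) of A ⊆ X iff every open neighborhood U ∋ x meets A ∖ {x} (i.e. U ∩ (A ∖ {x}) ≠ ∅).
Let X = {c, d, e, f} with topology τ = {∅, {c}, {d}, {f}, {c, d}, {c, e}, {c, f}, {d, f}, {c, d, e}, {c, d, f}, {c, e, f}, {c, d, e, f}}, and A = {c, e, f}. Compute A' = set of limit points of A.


A' = {e}

For each x ∈ X, list the open sets U ∈ τ with x ∈ U, then check whether U ∩ (A ∖ {x}) ≠ ∅ for every such U.
  x = c: open {c} ∋ x has {c} ∩ (A ∖ {c}) = ∅, so x is NOT a limit point.
  x = d: open {d} ∋ x has {d} ∩ (A ∖ {d}) = ∅, so x is NOT a limit point.
  x = e: opens ∋ x are {c, e}, {c, d, e}, {c, e, f}, {c, d, e, f}; each meets A ∖ {e}, so x IS a limit point.
  x = f: open {f} ∋ x has {f} ∩ (A ∖ {f}) = ∅, so x is NOT a limit point.
Collecting: A' = {e}.


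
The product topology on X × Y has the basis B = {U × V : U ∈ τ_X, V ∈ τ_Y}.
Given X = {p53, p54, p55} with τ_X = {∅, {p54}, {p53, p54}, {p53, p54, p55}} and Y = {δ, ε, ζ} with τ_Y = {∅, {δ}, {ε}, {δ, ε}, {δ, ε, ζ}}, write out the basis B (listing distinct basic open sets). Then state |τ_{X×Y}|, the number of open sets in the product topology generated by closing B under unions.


Basis B = {∅ × ∅, {p54} × {δ}, {p54} × {ε}, {p53, p54} × {δ}, {p53, p54} × {ε}, {p54} × {δ, ε}, {p53, p54, p55} × {δ}, {p53, p54, p55} × {ε}, {p54} × {δ, ε, ζ}, {p53, p54} × {δ, ε}, {p53, p54} × {δ, ε, ζ}, {p53, p54, p55} × {δ, ε}, {p53, p54, p55} × {δ, ε, ζ}}; |τ_{X×Y}| = 30.

Enumerate products U × V with U ∈ τ_X, V ∈ τ_Y (deduplicated):
  ∅ × ∅ = {} (∅)
  {p54} × {δ} = {(p54,δ)}
  {p54} × {ε} = {(p54,ε)}
  {p53, p54} × {δ} = {(p53,δ), (p54,δ)}
  {p53, p54} × {ε} = {(p53,ε), (p54,ε)}
  {p54} × {δ, ε} = {(p54,δ), (p54,ε)}
  {p53, p54, p55} × {δ} = {(p53,δ), (p54,δ), (p55,δ)}
  {p53, p54, p55} × {ε} = {(p53,ε), (p54,ε), (p55,ε)}
  {p54} × {δ, ε, ζ} = {(p54,δ), (p54,ε), (p54,ζ)}
  {p53, p54} × {δ, ε} = {(p53,δ), (p53,ε), (p54,δ), (p54,ε)}
  {p53, p54} × {δ, ε, ζ} = {(p53,δ), (p53,ε), (p53,ζ), (p54,δ), (p54,ε), (p54,ζ)}
  {p53, p54, p55} × {δ, ε} = {(p53,δ), (p53,ε), (p54,δ), (p54,ε), (p55,δ), (p55,ε)}
  {p53, p54, p55} × {δ, ε, ζ} = {(p53,δ), (p53,ε), (p53,ζ), (p54,δ), (p54,ε), (p54,ζ), (p55,δ), (p55,ε), (p55,ζ)}
These 13 distinct sets form the basis B.
Close under arbitrary unions to get τ_{X×Y}; counting gives |τ_{X×Y}| = 30.


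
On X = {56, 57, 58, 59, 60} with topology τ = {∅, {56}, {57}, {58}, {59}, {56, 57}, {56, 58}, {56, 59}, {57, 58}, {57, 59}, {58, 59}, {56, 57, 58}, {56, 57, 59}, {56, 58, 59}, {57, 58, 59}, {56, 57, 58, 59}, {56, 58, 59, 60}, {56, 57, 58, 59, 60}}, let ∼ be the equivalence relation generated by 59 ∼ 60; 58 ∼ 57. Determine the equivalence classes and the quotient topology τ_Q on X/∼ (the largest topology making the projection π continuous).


X/∼ = {[56], [57=58], [59=60]}; |τ_Q| = 5.

Equivalence classes: [56], [57=58], [59=60].
Quotient map π: X → X/∼ sends 56 ↦ [56], 57 ↦ [57=58], 58 ↦ [57=58], 59 ↦ [59=60], 60 ↦ [59=60].
For each subset V ⊆ X/∼, compute π^{-1}(V) ⊆ X and check whether π^{-1}(V) ∈ τ. V is open in τ_Q iff π^{-1}(V) ∈ τ.
  V = {}: π^{-1}(V) = ∅ ∈ τ ✓.
  V = {[56]}: π^{-1}(V) = {56} ∈ τ ✓.
  V = {[57=58]}: π^{-1}(V) = {57, 58} ∈ τ ✓.
  V = {[56], [57=58]}: π^{-1}(V) = {56, 57, 58} ∈ τ ✓.
  V = {[59=60]}: π^{-1}(V) = {59, 60} ∉ τ ✗.
  V = {[56], [59=60]}: π^{-1}(V) = {56, 59, 60} ∉ τ ✗.
  V = {[57=58], [59=60]}: π^{-1}(V) = {57, 58, 59, 60} ∉ τ ✗.
  V = {[56], [57=58], [59=60]}: π^{-1}(V) = {56, 57, 58, 59, 60} ∈ τ ✓.
Open sets in the quotient: τ_Q = {{}, {[56]}, {[57=58]}, {[56], [57=58]}, {[56], [57=58], [59=60]}} (5 elements).


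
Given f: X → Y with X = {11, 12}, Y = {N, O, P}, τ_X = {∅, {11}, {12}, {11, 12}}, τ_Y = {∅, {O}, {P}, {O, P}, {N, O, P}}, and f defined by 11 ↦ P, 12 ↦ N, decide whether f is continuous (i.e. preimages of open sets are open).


f IS continuous.

Compute f^{-1}(U) for each U ∈ τ_Y:
  U = ∅: f^{-1}(U) = ∅ ∈ τ_X ✓.
  U = {O}: f^{-1}(U) = ∅ ∈ τ_X ✓.
  U = {P}: f^{-1}(U) = {11} ∈ τ_X ✓.
  U = {O, P}: f^{-1}(U) = {11} ∈ τ_X ✓.
  U = {N, O, P}: f^{-1}(U) = {11, 12} ∈ τ_X ✓.
Every preimage lies in τ_X, so f IS continuous.


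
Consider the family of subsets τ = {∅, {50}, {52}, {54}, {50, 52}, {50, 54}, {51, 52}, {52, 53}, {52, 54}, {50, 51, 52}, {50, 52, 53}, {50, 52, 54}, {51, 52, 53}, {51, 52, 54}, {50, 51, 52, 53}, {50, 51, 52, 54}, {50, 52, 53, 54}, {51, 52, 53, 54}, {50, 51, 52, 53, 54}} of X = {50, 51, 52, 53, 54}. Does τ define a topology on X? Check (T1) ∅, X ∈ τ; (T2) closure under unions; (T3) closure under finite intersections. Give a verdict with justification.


τ is NOT a topology on X.

Axiom (T1): ∅ ∈ τ? Yes; X ∈ τ? Yes.
Axiom (T2/T3): check pairwise unions and intersections of members of τ.
Counterexample for (T2): {54} ∪ {52, 53} = {52, 53, 54} ∉ τ. Therefore τ is NOT a topology.


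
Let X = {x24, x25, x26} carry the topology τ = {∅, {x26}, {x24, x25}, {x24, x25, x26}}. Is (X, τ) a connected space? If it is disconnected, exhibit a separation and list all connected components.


(X, τ) is disconnected; components = [{x26}, {x24, x25}].

Find clopen sets (U ∈ τ with X ∖ U ∈ τ):
  U = ∅, X ∖ U = {x24, x25, x26} — both open, so U is clopen.
  U = {x26}, X ∖ U = {x24, x25} — both open, so U is clopen.
  U = {x24, x25}, X ∖ U = {x26} — both open, so U is clopen.
  U = {x24, x25, x26}, X ∖ U = ∅ — both open, so U is clopen.
Nontrivial clopen(s) exist: e.g. {x26}. So (X, τ) is disconnected.
Compute connected components by grouping points that agree on all clopens:
  component: {x26}
  component: {x24, x25}


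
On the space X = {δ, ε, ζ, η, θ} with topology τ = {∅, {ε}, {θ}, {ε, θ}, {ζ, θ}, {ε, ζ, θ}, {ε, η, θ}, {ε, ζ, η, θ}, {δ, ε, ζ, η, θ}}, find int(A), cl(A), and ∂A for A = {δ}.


int(A) = ∅, cl(A) = {δ}, ∂A = {δ}.

Closed sets in (X, τ) are complements of opens:
  closed(X, τ) = {∅, {δ}, {δ, ζ}, {δ, η}, {δ, ε, η}, {δ, ζ, η}, {δ, ε, ζ, η}, {δ, ζ, η, θ}, {δ, ε, ζ, η, θ}}.
int(A) = ⋃ {U ∈ τ : U ⊆ A}. Opens contained in A: ∅.
Taking the union of these: int(A) = ∅.
cl(A) = ⋂ {C closed : A ⊆ C}. Closed sets containing A: {δ}, {δ, ζ}, {δ, η}, {δ, ε, η}, {δ, ζ, η}, {δ, ε, ζ, η}, {δ, ζ, η, θ}, {δ, ε, ζ, η, θ}.
Intersecting these: cl(A) = {δ}.
∂A = cl(A) ∖ int(A) = {δ} ∖ ∅ = {δ}.


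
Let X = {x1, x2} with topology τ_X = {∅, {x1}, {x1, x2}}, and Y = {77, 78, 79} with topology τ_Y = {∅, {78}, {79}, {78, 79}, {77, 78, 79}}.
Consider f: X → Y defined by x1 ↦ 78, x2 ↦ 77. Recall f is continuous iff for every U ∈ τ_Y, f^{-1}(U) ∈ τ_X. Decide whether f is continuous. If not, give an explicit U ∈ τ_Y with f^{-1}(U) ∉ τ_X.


f IS continuous.

Compute f^{-1}(U) for each U ∈ τ_Y:
  U = ∅: f^{-1}(U) = ∅ ∈ τ_X ✓.
  U = {78}: f^{-1}(U) = {x1} ∈ τ_X ✓.
  U = {79}: f^{-1}(U) = ∅ ∈ τ_X ✓.
  U = {78, 79}: f^{-1}(U) = {x1} ∈ τ_X ✓.
  U = {77, 78, 79}: f^{-1}(U) = {x1, x2} ∈ τ_X ✓.
Every preimage lies in τ_X, so f IS continuous.


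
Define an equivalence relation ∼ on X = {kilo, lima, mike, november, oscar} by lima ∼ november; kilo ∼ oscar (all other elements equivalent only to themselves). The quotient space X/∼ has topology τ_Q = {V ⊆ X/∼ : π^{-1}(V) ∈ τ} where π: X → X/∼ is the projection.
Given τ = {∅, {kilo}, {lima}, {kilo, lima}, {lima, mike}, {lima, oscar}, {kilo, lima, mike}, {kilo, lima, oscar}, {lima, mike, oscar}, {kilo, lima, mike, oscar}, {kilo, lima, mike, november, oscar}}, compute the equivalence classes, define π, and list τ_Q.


X/∼ = {[kilo=oscar], [lima=november], [mike]}; |τ_Q| = 2.

Equivalence classes: [kilo=oscar], [lima=november], [mike].
Quotient map π: X → X/∼ sends kilo ↦ [kilo=oscar], lima ↦ [lima=november], mike ↦ [mike], november ↦ [lima=november], oscar ↦ [kilo=oscar].
For each subset V ⊆ X/∼, compute π^{-1}(V) ⊆ X and check whether π^{-1}(V) ∈ τ. V is open in τ_Q iff π^{-1}(V) ∈ τ.
  V = {}: π^{-1}(V) = ∅ ∈ τ ✓.
  V = {[kilo=oscar]}: π^{-1}(V) = {kilo, oscar} ∉ τ ✗.
  V = {[lima=november]}: π^{-1}(V) = {lima, november} ∉ τ ✗.
  V = {[kilo=oscar], [lima=november]}: π^{-1}(V) = {kilo, lima, november, oscar} ∉ τ ✗.
  V = {[mike]}: π^{-1}(V) = {mike} ∉ τ ✗.
  V = {[kilo=oscar], [mike]}: π^{-1}(V) = {kilo, mike, oscar} ∉ τ ✗.
  V = {[lima=november], [mike]}: π^{-1}(V) = {lima, mike, november} ∉ τ ✗.
  V = {[kilo=oscar], [lima=november], [mike]}: π^{-1}(V) = {kilo, lima, mike, november, oscar} ∈ τ ✓.
Open sets in the quotient: τ_Q = {{}, {[kilo=oscar], [lima=november], [mike]}} (2 elements).


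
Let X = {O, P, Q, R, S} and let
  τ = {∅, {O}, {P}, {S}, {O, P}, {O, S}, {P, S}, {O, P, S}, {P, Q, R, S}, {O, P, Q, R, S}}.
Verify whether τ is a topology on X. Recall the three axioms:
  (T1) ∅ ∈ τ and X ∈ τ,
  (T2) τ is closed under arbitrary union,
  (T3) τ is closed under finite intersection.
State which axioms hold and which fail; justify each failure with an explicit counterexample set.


τ IS a topology on X.

Axiom (T1): ∅ ∈ τ? Yes; X ∈ τ? Yes.
Axiom (T2/T3): check pairwise unions and intersections of members of τ.
All pairwise intersections and unions checked — each lies in τ. Therefore τ satisfies (T1), (T2), (T3): it IS a topology on X.


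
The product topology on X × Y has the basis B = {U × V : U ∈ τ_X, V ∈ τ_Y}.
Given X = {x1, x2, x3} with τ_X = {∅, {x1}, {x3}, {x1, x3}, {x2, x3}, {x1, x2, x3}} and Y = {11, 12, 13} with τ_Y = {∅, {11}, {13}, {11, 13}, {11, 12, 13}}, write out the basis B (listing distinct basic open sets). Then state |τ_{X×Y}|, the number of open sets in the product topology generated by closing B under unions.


Basis B = {∅ × ∅, {x1} × {11}, {x1} × {13}, {x3} × {11}, {x3} × {13}, {x1} × {11, 13}, {x1, x3} × {11}, {x1, x3} × {13}, {x2, x3} × {11}, {x2, x3} × {13}, {x3} × {11, 13}, {x1} × {11, 12, 13}, {x1, x2, x3} × {11}, {x1, x2, x3} × {13}, {x3} × {11, 12, 13}, {x1, x3} × {11, 13}, {x2, x3} × {11, 13}, {x1, x3} × {11, 12, 13}, {x1, x2, x3} × {11, 13}, {x2, x3} × {11, 12, 13}, {x1, x2, x3} × {11, 12, 13}}; |τ_{X×Y}| = 70.

Enumerate products U × V with U ∈ τ_X, V ∈ τ_Y (deduplicated):
  ∅ × ∅ = {} (∅)
  {x1} × {11} = {(x1,11)}
  {x1} × {13} = {(x1,13)}
  {x3} × {11} = {(x3,11)}
  {x3} × {13} = {(x3,13)}
  {x1} × {11, 13} = {(x1,11), (x1,13)}
  {x1, x3} × {11} = {(x1,11), (x3,11)}
  {x1, x3} × {13} = {(x1,13), (x3,13)}
  {x2, x3} × {11} = {(x2,11), (x3,11)}
  {x2, x3} × {13} = {(x2,13), (x3,13)}
  {x3} × {11, 13} = {(x3,11), (x3,13)}
  {x1} × {11, 12, 13} = {(x1,11), (x1,12), (x1,13)}
  {x1, x2, x3} × {11} = {(x1,11), (x2,11), (x3,11)}
  {x1, x2, x3} × {13} = {(x1,13), (x2,13), (x3,13)}
  {x3} × {11, 12, 13} = {(x3,11), (x3,12), (x3,13)}
  {x1, x3} × {11, 13} = {(x1,11), (x1,13), (x3,11), (x3,13)}
  {x2, x3} × {11, 13} = {(x2,11), (x2,13), (x3,11), (x3,13)}
  {x1, x3} × {11, 12, 13} = {(x1,11), (x1,12), (x1,13), (x3,11), (x3,12), (x3,13)}
  {x1, x2, x3} × {11, 13} = {(x1,11), (x1,13), (x2,11), (x2,13), (x3,11), (x3,13)}
  {x2, x3} × {11, 12, 13} = {(x2,11), (x2,12), (x2,13), (x3,11), (x3,12), (x3,13)}
  {x1, x2, x3} × {11, 12, 13} = {(x1,11), (x1,12), (x1,13), (x2,11), (x2,12), (x2,13), (x3,11), (x3,12), (x3,13)}
These 21 distinct sets form the basis B.
Close under arbitrary unions to get τ_{X×Y}; counting gives |τ_{X×Y}| = 70.


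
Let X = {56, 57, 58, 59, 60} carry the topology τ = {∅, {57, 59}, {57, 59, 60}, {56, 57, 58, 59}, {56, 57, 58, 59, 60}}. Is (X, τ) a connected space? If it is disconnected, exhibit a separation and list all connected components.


(X, τ) is connected.

Find clopen sets (U ∈ τ with X ∖ U ∈ τ):
  U = ∅, X ∖ U = {56, 57, 58, 59, 60} — both open, so U is clopen.
  U = {56, 57, 58, 59, 60}, X ∖ U = ∅ — both open, so U is clopen.
Only trivial clopens (∅ and X) exist, so (X, τ) is connected.
Compute connected components by grouping points that agree on all clopens:
  component: {56, 57, 58, 59, 60}


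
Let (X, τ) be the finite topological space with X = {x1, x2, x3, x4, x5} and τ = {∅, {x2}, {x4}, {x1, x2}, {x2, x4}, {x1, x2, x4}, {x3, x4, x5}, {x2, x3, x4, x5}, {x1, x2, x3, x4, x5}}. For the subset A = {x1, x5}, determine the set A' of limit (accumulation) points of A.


A' = {x3}

For each x ∈ X, list the open sets U ∈ τ with x ∈ U, then check whether U ∩ (A ∖ {x}) ≠ ∅ for every such U.
  x = x1: open {x1, x2} ∋ x has {x1, x2} ∩ (A ∖ {x1}) = ∅, so x is NOT a limit point.
  x = x2: open {x2} ∋ x has {x2} ∩ (A ∖ {x2}) = ∅, so x is NOT a limit point.
  x = x3: opens ∋ x are {x3, x4, x5}, {x2, x3, x4, x5}, {x1, x2, x3, x4, x5}; each meets A ∖ {x3}, so x IS a limit point.
  x = x4: open {x4} ∋ x has {x4} ∩ (A ∖ {x4}) = ∅, so x is NOT a limit point.
  x = x5: open {x3, x4, x5} ∋ x has {x3, x4, x5} ∩ (A ∖ {x5}) = ∅, so x is NOT a limit point.
Collecting: A' = {x3}.


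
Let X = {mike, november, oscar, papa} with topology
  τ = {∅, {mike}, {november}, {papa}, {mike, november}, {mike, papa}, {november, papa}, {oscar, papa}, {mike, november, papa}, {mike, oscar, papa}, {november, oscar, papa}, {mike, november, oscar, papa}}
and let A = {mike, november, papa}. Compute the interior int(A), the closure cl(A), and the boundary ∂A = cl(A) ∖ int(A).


int(A) = {mike, november, papa}, cl(A) = {mike, november, oscar, papa}, ∂A = {oscar}.

Closed sets in (X, τ) are complements of opens:
  closed(X, τ) = {∅, {mike}, {november}, {oscar}, {mike, november}, {mike, oscar}, {november, oscar}, {oscar, papa}, {mike, november, oscar}, {mike, oscar, papa}, {november, oscar, papa}, {mike, november, oscar, papa}}.
int(A) = ⋃ {U ∈ τ : U ⊆ A}. Opens contained in A: ∅, {mike}, {november}, {papa}, {mike, november}, {mike, papa}, {november, papa}, {mike, november, papa}.
Taking the union of these: int(A) = {mike, november, papa}.
cl(A) = ⋂ {C closed : A ⊆ C}. Closed sets containing A: {mike, november, oscar, papa}.
Intersecting these: cl(A) = {mike, november, oscar, papa}.
∂A = cl(A) ∖ int(A) = {mike, november, oscar, papa} ∖ {mike, november, papa} = {oscar}.


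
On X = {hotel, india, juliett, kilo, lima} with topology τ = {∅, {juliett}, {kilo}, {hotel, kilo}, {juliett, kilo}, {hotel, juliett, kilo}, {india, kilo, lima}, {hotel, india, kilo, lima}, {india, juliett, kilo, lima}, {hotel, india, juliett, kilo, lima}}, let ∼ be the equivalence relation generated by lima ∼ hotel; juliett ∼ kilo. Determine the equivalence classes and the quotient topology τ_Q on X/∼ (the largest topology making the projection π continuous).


X/∼ = {[hotel=lima], [india], [juliett=kilo]}; |τ_Q| = 3.

Equivalence classes: [hotel=lima], [india], [juliett=kilo].
Quotient map π: X → X/∼ sends hotel ↦ [hotel=lima], india ↦ [india], juliett ↦ [juliett=kilo], kilo ↦ [juliett=kilo], lima ↦ [hotel=lima].
For each subset V ⊆ X/∼, compute π^{-1}(V) ⊆ X and check whether π^{-1}(V) ∈ τ. V is open in τ_Q iff π^{-1}(V) ∈ τ.
  V = {}: π^{-1}(V) = ∅ ∈ τ ✓.
  V = {[hotel=lima]}: π^{-1}(V) = {hotel, lima} ∉ τ ✗.
  V = {[india]}: π^{-1}(V) = {india} ∉ τ ✗.
  V = {[hotel=lima], [india]}: π^{-1}(V) = {hotel, india, lima} ∉ τ ✗.
  V = {[juliett=kilo]}: π^{-1}(V) = {juliett, kilo} ∈ τ ✓.
  V = {[hotel=lima], [juliett=kilo]}: π^{-1}(V) = {hotel, juliett, kilo, lima} ∉ τ ✗.
  V = {[india], [juliett=kilo]}: π^{-1}(V) = {india, juliett, kilo} ∉ τ ✗.
  V = {[hotel=lima], [india], [juliett=kilo]}: π^{-1}(V) = {hotel, india, juliett, kilo, lima} ∈ τ ✓.
Open sets in the quotient: τ_Q = {{}, {[juliett=kilo]}, {[hotel=lima], [india], [juliett=kilo]}} (3 elements).


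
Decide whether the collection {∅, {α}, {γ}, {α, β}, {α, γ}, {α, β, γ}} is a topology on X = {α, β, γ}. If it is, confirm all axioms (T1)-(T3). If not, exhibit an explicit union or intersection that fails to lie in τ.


τ IS a topology on X.

Axiom (T1): ∅ ∈ τ? Yes; X ∈ τ? Yes.
Axiom (T2/T3): check pairwise unions and intersections of members of τ.
All pairwise intersections and unions checked — each lies in τ. Therefore τ satisfies (T1), (T2), (T3): it IS a topology on X.


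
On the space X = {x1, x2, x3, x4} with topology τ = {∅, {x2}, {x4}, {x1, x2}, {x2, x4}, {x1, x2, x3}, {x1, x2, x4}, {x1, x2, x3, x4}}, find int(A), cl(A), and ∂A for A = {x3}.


int(A) = ∅, cl(A) = {x3}, ∂A = {x3}.

Closed sets in (X, τ) are complements of opens:
  closed(X, τ) = {∅, {x3}, {x4}, {x1, x3}, {x3, x4}, {x1, x2, x3}, {x1, x3, x4}, {x1, x2, x3, x4}}.
int(A) = ⋃ {U ∈ τ : U ⊆ A}. Opens contained in A: ∅.
Taking the union of these: int(A) = ∅.
cl(A) = ⋂ {C closed : A ⊆ C}. Closed sets containing A: {x3}, {x1, x3}, {x3, x4}, {x1, x2, x3}, {x1, x3, x4}, {x1, x2, x3, x4}.
Intersecting these: cl(A) = {x3}.
∂A = cl(A) ∖ int(A) = {x3} ∖ ∅ = {x3}.


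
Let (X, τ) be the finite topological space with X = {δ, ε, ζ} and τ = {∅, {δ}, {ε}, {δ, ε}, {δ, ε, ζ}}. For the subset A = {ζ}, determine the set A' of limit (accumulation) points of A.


A' = ∅

For each x ∈ X, list the open sets U ∈ τ with x ∈ U, then check whether U ∩ (A ∖ {x}) ≠ ∅ for every such U.
  x = δ: open {δ} ∋ x has {δ} ∩ (A ∖ {δ}) = ∅, so x is NOT a limit point.
  x = ε: open {ε} ∋ x has {ε} ∩ (A ∖ {ε}) = ∅, so x is NOT a limit point.
  x = ζ: open {δ, ε, ζ} ∋ x has {δ, ε, ζ} ∩ (A ∖ {ζ}) = ∅, so x is NOT a limit point.
Collecting: A' = ∅.


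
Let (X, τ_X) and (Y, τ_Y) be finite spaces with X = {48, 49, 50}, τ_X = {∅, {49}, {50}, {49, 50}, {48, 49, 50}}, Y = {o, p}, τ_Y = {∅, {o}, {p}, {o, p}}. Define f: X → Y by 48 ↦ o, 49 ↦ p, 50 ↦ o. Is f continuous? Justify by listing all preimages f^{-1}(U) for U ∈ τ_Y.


f is NOT continuous.

Compute f^{-1}(U) for each U ∈ τ_Y:
  U = ∅: f^{-1}(U) = ∅ ∈ τ_X ✓.
  U = {o}: f^{-1}(U) = {48, 50} ∉ τ_X ✗.
  U = {p}: f^{-1}(U) = {49} ∈ τ_X ✓.
  U = {o, p}: f^{-1}(U) = {48, 49, 50} ∈ τ_X ✓.
Found U = {o} with f^{-1}(U) = {48, 50} not in τ_X. Therefore f is NOT continuous.


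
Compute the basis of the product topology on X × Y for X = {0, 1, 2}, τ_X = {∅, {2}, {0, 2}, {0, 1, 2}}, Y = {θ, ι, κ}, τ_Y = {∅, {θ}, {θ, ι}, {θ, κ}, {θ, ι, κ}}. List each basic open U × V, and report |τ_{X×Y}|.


Basis B = {∅ × ∅, {2} × {θ}, {0, 2} × {θ}, {2} × {θ, ι}, {2} × {θ, κ}, {0, 1, 2} × {θ}, {2} × {θ, ι, κ}, {0, 2} × {θ, ι}, {0, 2} × {θ, κ}, {0, 2} × {θ, ι, κ}, {0, 1, 2} × {θ, ι}, {0, 1, 2} × {θ, κ}, {0, 1, 2} × {θ, ι, κ}}; |τ_{X×Y}| = 30.

Enumerate products U × V with U ∈ τ_X, V ∈ τ_Y (deduplicated):
  ∅ × ∅ = {} (∅)
  {2} × {θ} = {(2,θ)}
  {0, 2} × {θ} = {(0,θ), (2,θ)}
  {2} × {θ, ι} = {(2,θ), (2,ι)}
  {2} × {θ, κ} = {(2,θ), (2,κ)}
  {0, 1, 2} × {θ} = {(0,θ), (1,θ), (2,θ)}
  {2} × {θ, ι, κ} = {(2,θ), (2,ι), (2,κ)}
  {0, 2} × {θ, ι} = {(0,θ), (0,ι), (2,θ), (2,ι)}
  {0, 2} × {θ, κ} = {(0,θ), (0,κ), (2,θ), (2,κ)}
  {0, 2} × {θ, ι, κ} = {(0,θ), (0,ι), (0,κ), (2,θ), (2,ι), (2,κ)}
  {0, 1, 2} × {θ, ι} = {(0,θ), (0,ι), (1,θ), (1,ι), (2,θ), (2,ι)}
  {0, 1, 2} × {θ, κ} = {(0,θ), (0,κ), (1,θ), (1,κ), (2,θ), (2,κ)}
  {0, 1, 2} × {θ, ι, κ} = {(0,θ), (0,ι), (0,κ), (1,θ), (1,ι), (1,κ), (2,θ), (2,ι), (2,κ)}
These 13 distinct sets form the basis B.
Close under arbitrary unions to get τ_{X×Y}; counting gives |τ_{X×Y}| = 30.


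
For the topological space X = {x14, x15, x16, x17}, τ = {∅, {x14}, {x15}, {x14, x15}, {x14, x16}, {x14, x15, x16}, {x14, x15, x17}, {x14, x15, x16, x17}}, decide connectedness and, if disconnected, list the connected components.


(X, τ) is connected.

Find clopen sets (U ∈ τ with X ∖ U ∈ τ):
  U = ∅, X ∖ U = {x14, x15, x16, x17} — both open, so U is clopen.
  U = {x14, x15, x16, x17}, X ∖ U = ∅ — both open, so U is clopen.
Only trivial clopens (∅ and X) exist, so (X, τ) is connected.
Compute connected components by grouping points that agree on all clopens:
  component: {x14, x15, x16, x17}


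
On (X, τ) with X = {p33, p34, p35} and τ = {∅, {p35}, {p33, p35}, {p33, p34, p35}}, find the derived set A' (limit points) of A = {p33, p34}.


A' = {p34}

For each x ∈ X, list the open sets U ∈ τ with x ∈ U, then check whether U ∩ (A ∖ {x}) ≠ ∅ for every such U.
  x = p33: open {p33, p35} ∋ x has {p33, p35} ∩ (A ∖ {p33}) = ∅, so x is NOT a limit point.
  x = p34: opens ∋ x are {p33, p34, p35}; each meets A ∖ {p34}, so x IS a limit point.
  x = p35: open {p35} ∋ x has {p35} ∩ (A ∖ {p35}) = ∅, so x is NOT a limit point.
Collecting: A' = {p34}.


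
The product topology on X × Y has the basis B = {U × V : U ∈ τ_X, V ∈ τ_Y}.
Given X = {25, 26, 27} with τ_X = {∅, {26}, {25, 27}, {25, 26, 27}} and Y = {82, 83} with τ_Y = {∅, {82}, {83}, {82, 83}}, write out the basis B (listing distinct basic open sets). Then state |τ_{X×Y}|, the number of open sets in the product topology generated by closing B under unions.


Basis B = {∅ × ∅, {26} × {82}, {26} × {83}, {25, 27} × {82}, {25, 27} × {83}, {26} × {82, 83}, {25, 26, 27} × {82}, {25, 26, 27} × {83}, {25, 27} × {82, 83}, {25, 26, 27} × {82, 83}}; |τ_{X×Y}| = 16.

Enumerate products U × V with U ∈ τ_X, V ∈ τ_Y (deduplicated):
  ∅ × ∅ = {} (∅)
  {26} × {82} = {(26,82)}
  {26} × {83} = {(26,83)}
  {25, 27} × {82} = {(25,82), (27,82)}
  {25, 27} × {83} = {(25,83), (27,83)}
  {26} × {82, 83} = {(26,82), (26,83)}
  {25, 26, 27} × {82} = {(25,82), (26,82), (27,82)}
  {25, 26, 27} × {83} = {(25,83), (26,83), (27,83)}
  {25, 27} × {82, 83} = {(25,82), (25,83), (27,82), (27,83)}
  {25, 26, 27} × {82, 83} = {(25,82), (25,83), (26,82), (26,83), (27,82), (27,83)}
These 10 distinct sets form the basis B.
Close under arbitrary unions to get τ_{X×Y}; counting gives |τ_{X×Y}| = 16.


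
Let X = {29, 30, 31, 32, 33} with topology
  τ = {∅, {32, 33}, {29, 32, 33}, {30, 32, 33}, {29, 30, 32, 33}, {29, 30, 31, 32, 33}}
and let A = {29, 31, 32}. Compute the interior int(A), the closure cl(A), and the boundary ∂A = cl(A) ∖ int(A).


int(A) = ∅, cl(A) = {29, 30, 31, 32, 33}, ∂A = {29, 30, 31, 32, 33}.

Closed sets in (X, τ) are complements of opens:
  closed(X, τ) = {∅, {31}, {29, 31}, {30, 31}, {29, 30, 31}, {29, 30, 31, 32, 33}}.
int(A) = ⋃ {U ∈ τ : U ⊆ A}. Opens contained in A: ∅.
Taking the union of these: int(A) = ∅.
cl(A) = ⋂ {C closed : A ⊆ C}. Closed sets containing A: {29, 30, 31, 32, 33}.
Intersecting these: cl(A) = {29, 30, 31, 32, 33}.
∂A = cl(A) ∖ int(A) = {29, 30, 31, 32, 33} ∖ ∅ = {29, 30, 31, 32, 33}.


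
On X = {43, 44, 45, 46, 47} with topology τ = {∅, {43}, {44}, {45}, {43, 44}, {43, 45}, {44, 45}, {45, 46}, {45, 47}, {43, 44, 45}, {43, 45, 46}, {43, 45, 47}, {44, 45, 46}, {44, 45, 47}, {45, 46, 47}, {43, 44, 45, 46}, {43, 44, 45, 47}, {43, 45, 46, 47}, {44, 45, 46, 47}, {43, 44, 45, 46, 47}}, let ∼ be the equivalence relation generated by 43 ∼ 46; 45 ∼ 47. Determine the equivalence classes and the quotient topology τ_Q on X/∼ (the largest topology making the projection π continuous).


X/∼ = {[43=46], [44], [45=47]}; |τ_Q| = 6.

Equivalence classes: [43=46], [44], [45=47].
Quotient map π: X → X/∼ sends 43 ↦ [43=46], 44 ↦ [44], 45 ↦ [45=47], 46 ↦ [43=46], 47 ↦ [45=47].
For each subset V ⊆ X/∼, compute π^{-1}(V) ⊆ X and check whether π^{-1}(V) ∈ τ. V is open in τ_Q iff π^{-1}(V) ∈ τ.
  V = {}: π^{-1}(V) = ∅ ∈ τ ✓.
  V = {[43=46]}: π^{-1}(V) = {43, 46} ∉ τ ✗.
  V = {[44]}: π^{-1}(V) = {44} ∈ τ ✓.
  V = {[43=46], [44]}: π^{-1}(V) = {43, 44, 46} ∉ τ ✗.
  V = {[45=47]}: π^{-1}(V) = {45, 47} ∈ τ ✓.
  V = {[43=46], [45=47]}: π^{-1}(V) = {43, 45, 46, 47} ∈ τ ✓.
  V = {[44], [45=47]}: π^{-1}(V) = {44, 45, 47} ∈ τ ✓.
  V = {[43=46], [44], [45=47]}: π^{-1}(V) = {43, 44, 45, 46, 47} ∈ τ ✓.
Open sets in the quotient: τ_Q = {{}, {[44]}, {[45=47]}, {[43=46], [45=47]}, {[44], [45=47]}, {[43=46], [44], [45=47]}} (6 elements).


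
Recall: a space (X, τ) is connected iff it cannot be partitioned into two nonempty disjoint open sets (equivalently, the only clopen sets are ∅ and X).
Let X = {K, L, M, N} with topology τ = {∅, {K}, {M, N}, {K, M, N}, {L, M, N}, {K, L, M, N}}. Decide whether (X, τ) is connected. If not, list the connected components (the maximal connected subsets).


(X, τ) is disconnected; components = [{K}, {L, M, N}].

Find clopen sets (U ∈ τ with X ∖ U ∈ τ):
  U = ∅, X ∖ U = {K, L, M, N} — both open, so U is clopen.
  U = {K}, X ∖ U = {L, M, N} — both open, so U is clopen.
  U = {L, M, N}, X ∖ U = {K} — both open, so U is clopen.
  U = {K, L, M, N}, X ∖ U = ∅ — both open, so U is clopen.
Nontrivial clopen(s) exist: e.g. {L, M, N}. So (X, τ) is disconnected.
Compute connected components by grouping points that agree on all clopens:
  component: {K}
  component: {L, M, N}


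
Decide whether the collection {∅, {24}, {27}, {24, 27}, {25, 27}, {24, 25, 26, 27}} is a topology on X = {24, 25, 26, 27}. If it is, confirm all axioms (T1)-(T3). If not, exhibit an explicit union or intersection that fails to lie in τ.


τ is NOT a topology on X.

Axiom (T1): ∅ ∈ τ? Yes; X ∈ τ? Yes.
Axiom (T2/T3): check pairwise unions and intersections of members of τ.
Counterexample for (T2): {24} ∪ {25, 27} = {24, 25, 27} ∉ τ. Therefore τ is NOT a topology.


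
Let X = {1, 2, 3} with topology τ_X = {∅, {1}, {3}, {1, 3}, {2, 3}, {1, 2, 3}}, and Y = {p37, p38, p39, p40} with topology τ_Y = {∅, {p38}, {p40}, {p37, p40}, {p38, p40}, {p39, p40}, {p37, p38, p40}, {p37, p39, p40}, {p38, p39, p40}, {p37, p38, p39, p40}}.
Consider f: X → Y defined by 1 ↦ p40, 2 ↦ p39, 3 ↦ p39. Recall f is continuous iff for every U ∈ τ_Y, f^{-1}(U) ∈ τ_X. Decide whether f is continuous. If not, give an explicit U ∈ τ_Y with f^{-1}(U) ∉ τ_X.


f IS continuous.

Compute f^{-1}(U) for each U ∈ τ_Y:
  U = ∅: f^{-1}(U) = ∅ ∈ τ_X ✓.
  U = {p38}: f^{-1}(U) = ∅ ∈ τ_X ✓.
  U = {p40}: f^{-1}(U) = {1} ∈ τ_X ✓.
  U = {p37, p40}: f^{-1}(U) = {1} ∈ τ_X ✓.
  U = {p38, p40}: f^{-1}(U) = {1} ∈ τ_X ✓.
  U = {p39, p40}: f^{-1}(U) = {1, 2, 3} ∈ τ_X ✓.
  U = {p37, p38, p40}: f^{-1}(U) = {1} ∈ τ_X ✓.
  U = {p37, p39, p40}: f^{-1}(U) = {1, 2, 3} ∈ τ_X ✓.
  U = {p38, p39, p40}: f^{-1}(U) = {1, 2, 3} ∈ τ_X ✓.
  U = {p37, p38, p39, p40}: f^{-1}(U) = {1, 2, 3} ∈ τ_X ✓.
Every preimage lies in τ_X, so f IS continuous.


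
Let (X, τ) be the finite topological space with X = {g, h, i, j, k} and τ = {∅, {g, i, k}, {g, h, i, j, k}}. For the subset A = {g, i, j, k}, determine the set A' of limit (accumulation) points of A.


A' = {g, h, i, j, k}

For each x ∈ X, list the open sets U ∈ τ with x ∈ U, then check whether U ∩ (A ∖ {x}) ≠ ∅ for every such U.
  x = g: opens ∋ x are {g, i, k}, {g, h, i, j, k}; each meets A ∖ {g}, so x IS a limit point.
  x = h: opens ∋ x are {g, h, i, j, k}; each meets A ∖ {h}, so x IS a limit point.
  x = i: opens ∋ x are {g, i, k}, {g, h, i, j, k}; each meets A ∖ {i}, so x IS a limit point.
  x = j: opens ∋ x are {g, h, i, j, k}; each meets A ∖ {j}, so x IS a limit point.
  x = k: opens ∋ x are {g, i, k}, {g, h, i, j, k}; each meets A ∖ {k}, so x IS a limit point.
Collecting: A' = {g, h, i, j, k}.


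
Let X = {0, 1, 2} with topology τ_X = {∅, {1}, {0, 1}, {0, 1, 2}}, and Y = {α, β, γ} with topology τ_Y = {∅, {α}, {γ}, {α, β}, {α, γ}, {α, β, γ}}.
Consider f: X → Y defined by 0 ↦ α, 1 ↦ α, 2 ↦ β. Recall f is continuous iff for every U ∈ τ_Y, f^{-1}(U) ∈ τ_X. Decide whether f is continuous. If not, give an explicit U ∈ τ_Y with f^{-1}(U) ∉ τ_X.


f IS continuous.

Compute f^{-1}(U) for each U ∈ τ_Y:
  U = ∅: f^{-1}(U) = ∅ ∈ τ_X ✓.
  U = {α}: f^{-1}(U) = {0, 1} ∈ τ_X ✓.
  U = {γ}: f^{-1}(U) = ∅ ∈ τ_X ✓.
  U = {α, β}: f^{-1}(U) = {0, 1, 2} ∈ τ_X ✓.
  U = {α, γ}: f^{-1}(U) = {0, 1} ∈ τ_X ✓.
  U = {α, β, γ}: f^{-1}(U) = {0, 1, 2} ∈ τ_X ✓.
Every preimage lies in τ_X, so f IS continuous.


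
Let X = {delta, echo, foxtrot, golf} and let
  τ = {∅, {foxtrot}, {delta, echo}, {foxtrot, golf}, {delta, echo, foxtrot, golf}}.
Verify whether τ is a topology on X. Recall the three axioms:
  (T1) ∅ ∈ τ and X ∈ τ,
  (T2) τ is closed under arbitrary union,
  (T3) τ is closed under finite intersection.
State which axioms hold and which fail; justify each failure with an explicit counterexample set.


τ is NOT a topology on X.

Axiom (T1): ∅ ∈ τ? Yes; X ∈ τ? Yes.
Axiom (T2/T3): check pairwise unions and intersections of members of τ.
Counterexample for (T2): {foxtrot} ∪ {delta, echo} = {delta, echo, foxtrot} ∉ τ. Therefore τ is NOT a topology.


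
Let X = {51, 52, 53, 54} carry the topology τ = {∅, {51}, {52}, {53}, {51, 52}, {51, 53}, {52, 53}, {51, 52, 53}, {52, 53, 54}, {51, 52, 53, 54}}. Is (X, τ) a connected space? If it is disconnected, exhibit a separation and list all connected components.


(X, τ) is disconnected; components = [{51}, {52, 53, 54}].

Find clopen sets (U ∈ τ with X ∖ U ∈ τ):
  U = ∅, X ∖ U = {51, 52, 53, 54} — both open, so U is clopen.
  U = {51}, X ∖ U = {52, 53, 54} — both open, so U is clopen.
  U = {52, 53, 54}, X ∖ U = {51} — both open, so U is clopen.
  U = {51, 52, 53, 54}, X ∖ U = ∅ — both open, so U is clopen.
Nontrivial clopen(s) exist: e.g. {52, 53, 54}. So (X, τ) is disconnected.
Compute connected components by grouping points that agree on all clopens:
  component: {51}
  component: {52, 53, 54}


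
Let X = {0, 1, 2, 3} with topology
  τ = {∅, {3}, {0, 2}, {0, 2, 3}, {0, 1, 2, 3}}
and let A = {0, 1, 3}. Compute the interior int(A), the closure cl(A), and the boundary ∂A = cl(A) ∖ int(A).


int(A) = {3}, cl(A) = {0, 1, 2, 3}, ∂A = {0, 1, 2}.

Closed sets in (X, τ) are complements of opens:
  closed(X, τ) = {∅, {1}, {1, 3}, {0, 1, 2}, {0, 1, 2, 3}}.
int(A) = ⋃ {U ∈ τ : U ⊆ A}. Opens contained in A: ∅, {3}.
Taking the union of these: int(A) = {3}.
cl(A) = ⋂ {C closed : A ⊆ C}. Closed sets containing A: {0, 1, 2, 3}.
Intersecting these: cl(A) = {0, 1, 2, 3}.
∂A = cl(A) ∖ int(A) = {0, 1, 2, 3} ∖ {3} = {0, 1, 2}.
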